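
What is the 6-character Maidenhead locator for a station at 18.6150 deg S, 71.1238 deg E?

MH51nj

Shift to the Maidenhead origin (180°W, 90°S): lon 251.1238, lat 71.3850.
Field: lon ⌊251.1238/20⌋ = 12 → M; lat ⌊71.3850/10⌋ = 7 → H.
Square: lon ⌊11.1238/2⌋ = 5; lat ⌊1.3850/1⌋ = 1.
Subsquare: lon ⌊1.1238/0.0833333⌋ = 13 → n; lat ⌊0.3850/0.0416667⌋ = 9 → j.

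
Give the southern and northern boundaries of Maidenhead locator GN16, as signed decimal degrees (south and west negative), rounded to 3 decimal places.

Field G=6, N=13: +6·20° lon, +13·10° lat → SW at lon -60°, lat 40°.
Square 1, 6: +1·2° lon, +6·1° lat → SW at lon -58°, lat 46°.
Cell spans 2° lon × 1° lat.
south 46.000, north 47.000.

46.000, 47.000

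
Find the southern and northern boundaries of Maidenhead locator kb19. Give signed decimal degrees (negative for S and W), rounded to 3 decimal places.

-71.000, -70.000

Field K=10, B=1: +10·20° lon, +1·10° lat → SW at lon 20°, lat -80°.
Square 1, 9: +1·2° lon, +9·1° lat → SW at lon 22°, lat -71°.
Cell spans 2° lon × 1° lat.
south -71.000, north -70.000.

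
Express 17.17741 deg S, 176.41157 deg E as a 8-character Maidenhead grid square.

RH82et97

Add 180° to longitude and 90° to latitude: 356.41157, 72.82259.
Field (20°×10°, letters A–R): lon ⌊356.41157/20⌋ = 17 → R; lat ⌊72.82259/10⌋ = 7 → H.
Square (2°×1°, digits 0–9): lon ⌊16.41157/2⌋ = 8; lat ⌊2.82259/1⌋ = 2.
Subsquare (5′×2.5′, letters a–x): lon ⌊0.41157/0.0833333⌋ = 4 → e; lat ⌊0.82259/0.0416667⌋ = 19 → t.
Extended square (30″×15″, digits 0–9): lon ⌊0.07824/0.00833333⌋ = 9; lat ⌊0.03092/0.00416667⌋ = 7.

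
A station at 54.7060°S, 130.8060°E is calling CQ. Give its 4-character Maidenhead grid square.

PD55

Shift to the Maidenhead origin (180°W, 90°S): lon 310.81, lat 35.29.
Field: 310.81/20 → 15 → P, 35.29/10 → 3 → D; chars PD.
Square: 10.81/2 → 5, 5.29/1 → 5; chars 55.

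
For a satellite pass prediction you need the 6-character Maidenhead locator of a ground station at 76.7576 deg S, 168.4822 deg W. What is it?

AB53sf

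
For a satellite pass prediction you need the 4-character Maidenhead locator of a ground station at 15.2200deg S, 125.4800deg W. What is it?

CH74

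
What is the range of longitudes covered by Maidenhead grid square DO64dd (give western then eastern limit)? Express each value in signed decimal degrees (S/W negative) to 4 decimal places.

-107.7500, -107.6667

Field D=3, O=14: +3·20° lon, +14·10° lat → SW at lon -120°, lat 50°.
Square 6, 4: +6·2° lon, +4·1° lat → SW at lon -108°, lat 54°.
Subsquare d=3, d=3: +3·0.0833333° lon, +3·0.0416667° lat → SW at lon -107.75°, lat 54.125°.
Cell spans 0.0833333° lon × 0.0416667° lat.
west -107.7500, east -107.6667.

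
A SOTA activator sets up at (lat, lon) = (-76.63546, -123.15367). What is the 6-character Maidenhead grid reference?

CB83ki

Offset from 180°W / 90°S: lon 56.8463°, lat 13.3645°.
Field: lon ⌊56.8463/20⌋ = 2 → C; lat ⌊13.3645/10⌋ = 1 → B.
Square: lon ⌊16.8463/2⌋ = 8; lat ⌊3.3645/1⌋ = 3.
Subsquare: lon ⌊0.8463/0.0833333⌋ = 10 → k; lat ⌊0.3645/0.0416667⌋ = 8 → i.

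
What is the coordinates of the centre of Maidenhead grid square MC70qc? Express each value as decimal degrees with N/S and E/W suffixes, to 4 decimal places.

Field M=12, C=2: +12·20° lon, +2·10° lat → SW at lon 60°, lat -70°.
Square 7, 0: +7·2° lon, +0·1° lat → SW at lon 74°, lat -70°.
Subsquare q=16, c=2: +16·0.0833333° lon, +2·0.0416667° lat → SW at lon 75.3333°, lat -69.9167°.
Cell spans 0.0833333° lon × 0.0416667° lat. Centre is SW corner plus half of each.
latitude 69.8958° S, longitude 75.3750° E.

69.8958° S, 75.3750° E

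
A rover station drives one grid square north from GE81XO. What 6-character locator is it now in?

GE81xp

Latitude subsquare o = 14; +1 → 15 = p.
The longitude characters are unchanged.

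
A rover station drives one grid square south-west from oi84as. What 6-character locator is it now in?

OI74xr

Longitude subsquare a = 0; −1 → -1, wraps to 23 = x, carry into square.
Longitude square 8; −1 → 7.
Latitude subsquare s = 18; −1 → 17 = r.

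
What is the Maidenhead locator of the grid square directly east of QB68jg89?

Longitude extended square 8; +1 → 9.
The latitude characters are unchanged.

QB68jg99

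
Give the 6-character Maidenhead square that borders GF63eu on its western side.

GF63du

Longitude subsquare e = 4; −1 → 3 = d.
The latitude characters are unchanged.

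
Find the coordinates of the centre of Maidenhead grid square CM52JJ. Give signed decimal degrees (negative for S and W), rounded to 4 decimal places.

Field C=2, M=12: +2·20° lon, +12·10° lat → SW at lon -140°, lat 30°.
Square 5, 2: +5·2° lon, +2·1° lat → SW at lon -130°, lat 32°.
Subsquare j=9, j=9: +9·0.0833333° lon, +9·0.0416667° lat → SW at lon -129.25°, lat 32.375°.
Cell spans 0.0833333° lon × 0.0416667° lat. Centre is SW corner plus half of each.
latitude 32.3958, longitude -129.2083.

32.3958, -129.2083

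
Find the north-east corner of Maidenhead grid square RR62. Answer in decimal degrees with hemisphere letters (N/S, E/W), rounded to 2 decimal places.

83.00° N, 174.00° E

Field R=17, R=17: +17·20° lon, +17·10° lat → SW at lon 160°, lat 80°.
Square 6, 2: +6·2° lon, +2·1° lat → SW at lon 172°, lat 82°.
Cell spans 2° lon × 1° lat. NE corner is SW corner plus one full cell.
latitude 83.00° N, longitude 174.00° E.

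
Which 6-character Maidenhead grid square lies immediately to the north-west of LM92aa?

LM82xb

Longitude subsquare a = 0; −1 → -1, wraps to 23 = x, carry into square.
Longitude square 9; −1 → 8.
Latitude subsquare a = 0; +1 → 1 = b.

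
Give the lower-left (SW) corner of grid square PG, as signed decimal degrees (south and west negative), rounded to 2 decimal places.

-30.00, 120.00

Field P=15, G=6: +15·20° lon, +6·10° lat → SW at lon 120°, lat -30°.
latitude -30.00, longitude 120.00.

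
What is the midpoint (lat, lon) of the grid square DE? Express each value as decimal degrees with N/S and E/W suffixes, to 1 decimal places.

45.0° S, 110.0° W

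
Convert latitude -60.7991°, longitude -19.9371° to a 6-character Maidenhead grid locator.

Add 180° to longitude and 90° to latitude: 160.0629, 29.2009.
Field (20°×10°, letters A–R): lon ⌊160.0629/20⌋ = 8 → I; lat ⌊29.2009/10⌋ = 2 → C.
Square (2°×1°, digits 0–9): lon ⌊0.0629/2⌋ = 0; lat ⌊9.2009/1⌋ = 9.
Subsquare (5′×2.5′, letters a–x): lon ⌊0.0629/0.0833333⌋ = 0 → a; lat ⌊0.2009/0.0416667⌋ = 4 → e.

IC09ae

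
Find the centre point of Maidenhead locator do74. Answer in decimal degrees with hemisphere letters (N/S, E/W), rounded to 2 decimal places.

Field D=3, O=14: +3·20° lon, +14·10° lat → SW at lon -120°, lat 50°.
Square 7, 4: +7·2° lon, +4·1° lat → SW at lon -106°, lat 54°.
Cell spans 2° lon × 1° lat. Centre is SW corner plus half of each.
latitude 54.50° N, longitude 105.00° W.

54.50° N, 105.00° W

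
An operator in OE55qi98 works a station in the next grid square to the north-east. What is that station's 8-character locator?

Longitude extended square 9; +1 → 10, wraps to 0, carry into subsquare.
Longitude subsquare q = 16; +1 → 17 = r.
Latitude extended square 8; +1 → 9.

OE55ri09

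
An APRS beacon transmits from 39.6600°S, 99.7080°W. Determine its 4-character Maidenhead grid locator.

EF00

Offset from 180°W / 90°S: lon 80.29°, lat 50.34°.
Field: lon ⌊80.29/20⌋ = 4 → E; lat ⌊50.34/10⌋ = 5 → F.
Square: lon ⌊0.29/2⌋ = 0; lat ⌊0.34/1⌋ = 0.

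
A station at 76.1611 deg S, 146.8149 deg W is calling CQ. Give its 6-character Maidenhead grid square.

Shift to the Maidenhead origin (180°W, 90°S): lon 33.1851, lat 13.8389.
Field (20°×10°, letters A–R): lon ⌊33.1851/20⌋ = 1 → B; lat ⌊13.8389/10⌋ = 1 → B.
Square (2°×1°, digits 0–9): lon ⌊13.1851/2⌋ = 6; lat ⌊3.8389/1⌋ = 3.
Subsquare (5′×2.5′, letters a–x): lon ⌊1.1851/0.0833333⌋ = 14 → o; lat ⌊0.8389/0.0416667⌋ = 20 → u.

BB63ou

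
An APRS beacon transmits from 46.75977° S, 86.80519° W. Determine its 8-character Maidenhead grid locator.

EE63of37

Offset from 180°W / 90°S: lon 93.19481°, lat 43.24023°.
Field (20°×10°, letters A–R): lon ⌊93.19481/20⌋ = 4 → E; lat ⌊43.24023/10⌋ = 4 → E.
Square (2°×1°, digits 0–9): lon ⌊13.19481/2⌋ = 6; lat ⌊3.24023/1⌋ = 3.
Subsquare (5′×2.5′, letters a–x): lon ⌊1.19481/0.0833333⌋ = 14 → o; lat ⌊0.24023/0.0416667⌋ = 5 → f.
Extended square (30″×15″, digits 0–9): lon ⌊0.02814/0.00833333⌋ = 3; lat ⌊0.03190/0.00416667⌋ = 7.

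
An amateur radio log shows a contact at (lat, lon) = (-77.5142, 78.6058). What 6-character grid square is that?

MB92hl

Shift to the Maidenhead origin (180°W, 90°S): lon 258.6058, lat 12.4858.
Field: lon ⌊258.6058/20⌋ = 12 → M; lat ⌊12.4858/10⌋ = 1 → B.
Square: lon ⌊18.6058/2⌋ = 9; lat ⌊2.4858/1⌋ = 2.
Subsquare: lon ⌊0.6058/0.0833333⌋ = 7 → h; lat ⌊0.4858/0.0416667⌋ = 11 → l.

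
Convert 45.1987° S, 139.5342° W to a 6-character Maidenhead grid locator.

CE04ft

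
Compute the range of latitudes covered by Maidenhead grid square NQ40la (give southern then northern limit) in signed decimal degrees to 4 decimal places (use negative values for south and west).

Field N=13, Q=16: +13·20° lon, +16·10° lat → SW at lon 80°, lat 70°.
Square 4, 0: +4·2° lon, +0·1° lat → SW at lon 88°, lat 70°.
Subsquare l=11, a=0: +11·0.0833333° lon, +0·0.0416667° lat → SW at lon 88.9167°, lat 70°.
Cell spans 0.0833333° lon × 0.0416667° lat.
south 70.0000, north 70.0417.

70.0000, 70.0417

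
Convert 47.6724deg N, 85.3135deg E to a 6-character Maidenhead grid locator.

NN27pq

Add 180° to longitude and 90° to latitude: 265.3135, 137.6724.
Field: lon ⌊265.3135/20⌋ = 13 → N; lat ⌊137.6724/10⌋ = 13 → N.
Square: lon ⌊5.3135/2⌋ = 2; lat ⌊7.6724/1⌋ = 7.
Subsquare: lon ⌊1.3135/0.0833333⌋ = 15 → p; lat ⌊0.6724/0.0416667⌋ = 16 → q.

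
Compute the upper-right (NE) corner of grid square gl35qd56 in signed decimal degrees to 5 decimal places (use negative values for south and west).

25.15417, -52.61667

Field G=6, L=11: +6·20° lon, +11·10° lat → SW at lon -60°, lat 20°.
Square 3, 5: +3·2° lon, +5·1° lat → SW at lon -54°, lat 25°.
Subsquare q=16, d=3: +16·0.0833333° lon, +3·0.0416667° lat → SW at lon -52.6667°, lat 25.125°.
Extended square 5, 6: +5·0.00833333° lon, +6·0.00416667° lat → SW at lon -52.625°, lat 25.15°.
Cell spans 0.00833333° lon × 0.00416667° lat. NE corner is SW corner plus one full cell.
latitude 25.15417, longitude -52.61667.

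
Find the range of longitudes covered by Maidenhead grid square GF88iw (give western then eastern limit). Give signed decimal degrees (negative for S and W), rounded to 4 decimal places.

-43.3333, -43.2500

Field G=6, F=5: +6·20° lon, +5·10° lat → SW at lon -60°, lat -40°.
Square 8, 8: +8·2° lon, +8·1° lat → SW at lon -44°, lat -32°.
Subsquare i=8, w=22: +8·0.0833333° lon, +22·0.0416667° lat → SW at lon -43.3333°, lat -31.0833°.
Cell spans 0.0833333° lon × 0.0416667° lat.
west -43.3333, east -43.2500.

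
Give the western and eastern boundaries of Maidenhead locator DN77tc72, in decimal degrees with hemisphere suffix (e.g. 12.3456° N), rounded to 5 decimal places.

Field D=3, N=13: +3·20° lon, +13·10° lat → SW at lon -120°, lat 40°.
Square 7, 7: +7·2° lon, +7·1° lat → SW at lon -106°, lat 47°.
Subsquare t=19, c=2: +19·0.0833333° lon, +2·0.0416667° lat → SW at lon -104.417°, lat 47.0833°.
Extended square 7, 2: +7·0.00833333° lon, +2·0.00416667° lat → SW at lon -104.358°, lat 47.0917°.
Cell spans 0.00833333° lon × 0.00416667° lat.
west 104.35833° W, east 104.35000° W.

104.35833° W, 104.35000° W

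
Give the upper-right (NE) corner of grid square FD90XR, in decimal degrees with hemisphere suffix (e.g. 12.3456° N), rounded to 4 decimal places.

59.2500° S, 60.0000° W

Field F=5, D=3: +5·20° lon, +3·10° lat → SW at lon -80°, lat -60°.
Square 9, 0: +9·2° lon, +0·1° lat → SW at lon -62°, lat -60°.
Subsquare x=23, r=17: +23·0.0833333° lon, +17·0.0416667° lat → SW at lon -60.0833°, lat -59.2917°.
Cell spans 0.0833333° lon × 0.0416667° lat. NE corner is SW corner plus one full cell.
latitude 59.2500° S, longitude 60.0000° W.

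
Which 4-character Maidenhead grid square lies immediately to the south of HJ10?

Latitude square 0; −1 → -1, wraps to 9, carry into field.
Latitude field J = 9; −1 → 8 = I.
The longitude characters are unchanged.

HI19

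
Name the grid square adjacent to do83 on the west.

DO73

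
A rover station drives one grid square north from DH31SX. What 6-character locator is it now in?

DH32sa

Latitude subsquare x = 23; +1 → 24, wraps to 0 = a, carry into square.
Latitude square 1; +1 → 2.
The longitude characters are unchanged.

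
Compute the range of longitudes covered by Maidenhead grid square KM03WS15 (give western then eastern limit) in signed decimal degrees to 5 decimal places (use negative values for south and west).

21.84167, 21.85000

Field K=10, M=12: +10·20° lon, +12·10° lat → SW at lon 20°, lat 30°.
Square 0, 3: +0·2° lon, +3·1° lat → SW at lon 20°, lat 33°.
Subsquare w=22, s=18: +22·0.0833333° lon, +18·0.0416667° lat → SW at lon 21.8333°, lat 33.75°.
Extended square 1, 5: +1·0.00833333° lon, +5·0.00416667° lat → SW at lon 21.8417°, lat 33.7708°.
Cell spans 0.00833333° lon × 0.00416667° lat.
west 21.84167, east 21.85000.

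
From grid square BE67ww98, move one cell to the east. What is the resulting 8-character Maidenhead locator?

BE67xw08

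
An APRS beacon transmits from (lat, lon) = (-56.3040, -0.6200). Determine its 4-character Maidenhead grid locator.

Add 180° to longitude and 90° to latitude: 179.38, 33.70.
Field (20°×10°, letters A–R): 179.38/20 → 8 → I, 33.70/10 → 3 → D; chars ID.
Square (2°×1°, digits 0–9): 19.38/2 → 9, 3.70/1 → 3; chars 93.

ID93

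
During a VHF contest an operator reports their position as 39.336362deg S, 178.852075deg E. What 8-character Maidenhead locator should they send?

RF90kp29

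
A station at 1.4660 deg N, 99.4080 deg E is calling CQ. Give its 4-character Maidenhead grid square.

NJ91

Add 180° to longitude and 90° to latitude: 279.41, 91.47.
Field: lon ⌊279.41/20⌋ = 13 → N; lat ⌊91.47/10⌋ = 9 → J.
Square: lon ⌊19.41/2⌋ = 9; lat ⌊1.47/1⌋ = 1.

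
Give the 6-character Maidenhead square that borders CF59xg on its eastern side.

Longitude subsquare x = 23; +1 → 24, wraps to 0 = a, carry into square.
Longitude square 5; +1 → 6.
The latitude characters are unchanged.

CF69ag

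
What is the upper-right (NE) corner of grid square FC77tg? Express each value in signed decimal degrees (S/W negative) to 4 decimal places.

-62.7083, -64.3333

Field F=5, C=2: +5·20° lon, +2·10° lat → SW at lon -80°, lat -70°.
Square 7, 7: +7·2° lon, +7·1° lat → SW at lon -66°, lat -63°.
Subsquare t=19, g=6: +19·0.0833333° lon, +6·0.0416667° lat → SW at lon -64.4167°, lat -62.75°.
Cell spans 0.0833333° lon × 0.0416667° lat. NE corner is SW corner plus one full cell.
latitude -62.7083, longitude -64.3333.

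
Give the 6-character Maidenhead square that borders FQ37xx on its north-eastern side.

Longitude subsquare x = 23; +1 → 24, wraps to 0 = a, carry into square.
Longitude square 3; +1 → 4.
Latitude subsquare x = 23; +1 → 24, wraps to 0 = a, carry into square.
Latitude square 7; +1 → 8.

FQ48aa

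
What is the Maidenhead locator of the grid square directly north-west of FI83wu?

Longitude subsquare w = 22; −1 → 21 = v.
Latitude subsquare u = 20; +1 → 21 = v.

FI83vv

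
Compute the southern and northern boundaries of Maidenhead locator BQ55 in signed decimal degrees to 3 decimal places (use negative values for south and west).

75.000, 76.000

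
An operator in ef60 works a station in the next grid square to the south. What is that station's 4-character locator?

EE69

Latitude square 0; −1 → -1, wraps to 9, carry into field.
Latitude field F = 5; −1 → 4 = E.
The longitude characters are unchanged.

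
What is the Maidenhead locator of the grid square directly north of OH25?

OH26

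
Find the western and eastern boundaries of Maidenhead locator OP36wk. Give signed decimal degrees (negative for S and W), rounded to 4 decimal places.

107.8333, 107.9167

Field O=14, P=15: +14·20° lon, +15·10° lat → SW at lon 100°, lat 60°.
Square 3, 6: +3·2° lon, +6·1° lat → SW at lon 106°, lat 66°.
Subsquare w=22, k=10: +22·0.0833333° lon, +10·0.0416667° lat → SW at lon 107.833°, lat 66.4167°.
Cell spans 0.0833333° lon × 0.0416667° lat.
west 107.8333, east 107.9167.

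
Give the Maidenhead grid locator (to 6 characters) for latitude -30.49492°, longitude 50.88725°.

Add 180° to longitude and 90° to latitude: 230.8872, 59.5051.
Field: lon ⌊230.8872/20⌋ = 11 → L; lat ⌊59.5051/10⌋ = 5 → F.
Square: lon ⌊10.8872/2⌋ = 5; lat ⌊9.5051/1⌋ = 9.
Subsquare: lon ⌊0.8872/0.0833333⌋ = 10 → k; lat ⌊0.5051/0.0416667⌋ = 12 → m.

LF59km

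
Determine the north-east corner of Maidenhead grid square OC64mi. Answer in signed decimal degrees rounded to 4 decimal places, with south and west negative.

-65.6250, 113.0833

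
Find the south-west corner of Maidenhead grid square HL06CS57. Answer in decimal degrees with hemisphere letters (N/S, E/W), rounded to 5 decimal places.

26.77917° N, 39.79167° W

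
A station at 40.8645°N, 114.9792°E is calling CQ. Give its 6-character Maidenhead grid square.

Shift to the Maidenhead origin (180°W, 90°S): lon 294.9792, lat 130.8645.
Field: lon ⌊294.9792/20⌋ = 14 → O; lat ⌊130.8645/10⌋ = 13 → N.
Square: lon ⌊14.9792/2⌋ = 7; lat ⌊0.8645/1⌋ = 0.
Subsquare: lon ⌊0.9792/0.0833333⌋ = 11 → l; lat ⌊0.8645/0.0416667⌋ = 20 → u.

ON70lu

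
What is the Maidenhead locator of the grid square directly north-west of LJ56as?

LJ46xt

Longitude subsquare a = 0; −1 → -1, wraps to 23 = x, carry into square.
Longitude square 5; −1 → 4.
Latitude subsquare s = 18; +1 → 19 = t.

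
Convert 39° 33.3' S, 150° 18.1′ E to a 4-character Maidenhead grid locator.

QF50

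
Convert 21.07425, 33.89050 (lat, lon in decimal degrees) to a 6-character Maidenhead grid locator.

Offset from 180°W / 90°S: lon 213.8905°, lat 111.0743°.
Field: lon ⌊213.8905/20⌋ = 10 → K; lat ⌊111.0743/10⌋ = 11 → L.
Square: lon ⌊13.8905/2⌋ = 6; lat ⌊1.0743/1⌋ = 1.
Subsquare: lon ⌊1.8905/0.0833333⌋ = 22 → w; lat ⌊0.0743/0.0416667⌋ = 1 → b.

KL61wb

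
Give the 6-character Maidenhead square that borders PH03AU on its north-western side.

OH93xv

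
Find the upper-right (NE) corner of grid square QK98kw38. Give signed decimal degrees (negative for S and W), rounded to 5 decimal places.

18.95417, 158.86667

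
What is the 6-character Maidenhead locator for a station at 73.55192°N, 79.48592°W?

Offset from 180°W / 90°S: lon 100.5141°, lat 163.5519°.
Field: lon ⌊100.5141/20⌋ = 5 → F; lat ⌊163.5519/10⌋ = 16 → Q.
Square: lon ⌊0.5141/2⌋ = 0; lat ⌊3.5519/1⌋ = 3.
Subsquare: lon ⌊0.5141/0.0833333⌋ = 6 → g; lat ⌊0.5519/0.0416667⌋ = 13 → n.

FQ03gn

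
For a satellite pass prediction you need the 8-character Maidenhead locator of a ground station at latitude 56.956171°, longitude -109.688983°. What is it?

Offset from 180°W / 90°S: lon 70.31102°, lat 146.95617°.
Field: lon ⌊70.31102/20⌋ = 3 → D; lat ⌊146.95617/10⌋ = 14 → O.
Square: lon ⌊10.31102/2⌋ = 5; lat ⌊6.95617/1⌋ = 6.
Subsquare: lon ⌊0.31102/0.0833333⌋ = 3 → d; lat ⌊0.95617/0.0416667⌋ = 22 → w.
Extended square: lon ⌊0.06102/0.00833333⌋ = 7; lat ⌊0.03950/0.00416667⌋ = 9.

DO56dw79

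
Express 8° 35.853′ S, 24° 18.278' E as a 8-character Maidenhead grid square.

Shift to the Maidenhead origin (180°W, 90°S): lon 204.30463, lat 81.40245.
Field: lon ⌊204.30463/20⌋ = 10 → K; lat ⌊81.40245/10⌋ = 8 → I.
Square: lon ⌊4.30463/2⌋ = 2; lat ⌊1.40245/1⌋ = 1.
Subsquare: lon ⌊0.30463/0.0833333⌋ = 3 → d; lat ⌊0.40245/0.0416667⌋ = 9 → j.
Extended square: lon ⌊0.05463/0.00833333⌋ = 6; lat ⌊0.02745/0.00416667⌋ = 6.

KI21dj66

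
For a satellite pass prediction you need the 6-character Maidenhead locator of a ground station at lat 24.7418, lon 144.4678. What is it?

Shift to the Maidenhead origin (180°W, 90°S): lon 324.4678, lat 114.7418.
Field: 324.4678/20 → 16 → Q, 114.7418/10 → 11 → L; chars QL.
Square: 4.4678/2 → 2, 4.7418/1 → 4; chars 24.
Subsquare: 0.4678/0.0833333 → 5 → f, 0.7418/0.0416667 → 17 → r; chars fr.

QL24fr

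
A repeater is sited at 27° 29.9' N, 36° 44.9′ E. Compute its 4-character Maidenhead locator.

KL87

Shift to the Maidenhead origin (180°W, 90°S): lon 216.75, lat 117.50.
Field (20°×10°, letters A–R): 216.75/20 → 10 → K, 117.50/10 → 11 → L; chars KL.
Square (2°×1°, digits 0–9): 16.75/2 → 8, 7.50/1 → 7; chars 87.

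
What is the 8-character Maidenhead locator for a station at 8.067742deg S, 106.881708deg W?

Add 180° to longitude and 90° to latitude: 73.11829, 81.93226.
Field: lon ⌊73.11829/20⌋ = 3 → D; lat ⌊81.93226/10⌋ = 8 → I.
Square: lon ⌊13.11829/2⌋ = 6; lat ⌊1.93226/1⌋ = 1.
Subsquare: lon ⌊1.11829/0.0833333⌋ = 13 → n; lat ⌊0.93226/0.0416667⌋ = 22 → w.
Extended square: lon ⌊0.03496/0.00833333⌋ = 4; lat ⌊0.01559/0.00416667⌋ = 3.

DI61nw43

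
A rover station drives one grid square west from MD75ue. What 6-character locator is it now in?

MD75te

Longitude subsquare u = 20; −1 → 19 = t.
The latitude characters are unchanged.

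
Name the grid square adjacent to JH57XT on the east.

Longitude subsquare x = 23; +1 → 24, wraps to 0 = a, carry into square.
Longitude square 5; +1 → 6.
The latitude characters are unchanged.

JH67at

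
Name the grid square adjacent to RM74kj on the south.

RM74ki

Latitude subsquare j = 9; −1 → 8 = i.
The longitude characters are unchanged.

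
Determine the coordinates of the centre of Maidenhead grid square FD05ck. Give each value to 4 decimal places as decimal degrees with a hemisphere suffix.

Field F=5, D=3: +5·20° lon, +3·10° lat → SW at lon -80°, lat -60°.
Square 0, 5: +0·2° lon, +5·1° lat → SW at lon -80°, lat -55°.
Subsquare c=2, k=10: +2·0.0833333° lon, +10·0.0416667° lat → SW at lon -79.8333°, lat -54.5833°.
Cell spans 0.0833333° lon × 0.0416667° lat. Centre is SW corner plus half of each.
latitude 54.5625° S, longitude 79.7917° W.

54.5625° S, 79.7917° W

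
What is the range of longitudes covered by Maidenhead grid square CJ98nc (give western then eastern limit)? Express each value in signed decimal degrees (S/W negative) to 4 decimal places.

Field C=2, J=9: +2·20° lon, +9·10° lat → SW at lon -140°, lat 0°.
Square 9, 8: +9·2° lon, +8·1° lat → SW at lon -122°, lat 8°.
Subsquare n=13, c=2: +13·0.0833333° lon, +2·0.0416667° lat → SW at lon -120.917°, lat 8.08333°.
Cell spans 0.0833333° lon × 0.0416667° lat.
west -120.9167, east -120.8333.

-120.9167, -120.8333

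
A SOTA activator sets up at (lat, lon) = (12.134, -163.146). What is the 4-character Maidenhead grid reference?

AK82

Shift to the Maidenhead origin (180°W, 90°S): lon 16.85, lat 102.13.
Field: lon ⌊16.85/20⌋ = 0 → A; lat ⌊102.13/10⌋ = 10 → K.
Square: lon ⌊16.85/2⌋ = 8; lat ⌊2.13/1⌋ = 2.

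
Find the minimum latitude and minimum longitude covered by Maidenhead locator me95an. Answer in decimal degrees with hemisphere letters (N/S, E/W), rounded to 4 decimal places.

Field M=12, E=4: +12·20° lon, +4·10° lat → SW at lon 60°, lat -50°.
Square 9, 5: +9·2° lon, +5·1° lat → SW at lon 78°, lat -45°.
Subsquare a=0, n=13: +0·0.0833333° lon, +13·0.0416667° lat → SW at lon 78°, lat -44.4583°.
latitude 44.4583° S, longitude 78.0000° E.

44.4583° S, 78.0000° E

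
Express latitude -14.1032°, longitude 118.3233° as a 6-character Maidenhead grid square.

Add 180° to longitude and 90° to latitude: 298.3233, 75.8968.
Field: 298.3233/20 → 14 → O, 75.8968/10 → 7 → H; chars OH.
Square: 18.3233/2 → 9, 5.8968/1 → 5; chars 95.
Subsquare: 0.3233/0.0833333 → 3 → d, 0.8968/0.0416667 → 21 → v; chars dv.

OH95dv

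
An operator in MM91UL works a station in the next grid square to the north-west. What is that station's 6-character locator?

MM91tm

Longitude subsquare u = 20; −1 → 19 = t.
Latitude subsquare l = 11; +1 → 12 = m.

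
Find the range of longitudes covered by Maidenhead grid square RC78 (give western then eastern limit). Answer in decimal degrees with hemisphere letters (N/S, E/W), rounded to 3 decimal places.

Field R=17, C=2: +17·20° lon, +2·10° lat → SW at lon 160°, lat -70°.
Square 7, 8: +7·2° lon, +8·1° lat → SW at lon 174°, lat -62°.
Cell spans 2° lon × 1° lat.
west 174.000° E, east 176.000° E.

174.000° E, 176.000° E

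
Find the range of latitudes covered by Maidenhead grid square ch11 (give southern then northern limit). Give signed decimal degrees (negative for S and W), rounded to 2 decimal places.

Field C=2, H=7: +2·20° lon, +7·10° lat → SW at lon -140°, lat -20°.
Square 1, 1: +1·2° lon, +1·1° lat → SW at lon -138°, lat -19°.
Cell spans 2° lon × 1° lat.
south -19.00, north -18.00.

-19.00, -18.00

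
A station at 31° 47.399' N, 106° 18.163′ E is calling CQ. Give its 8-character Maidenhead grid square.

OM31ds69

Shift to the Maidenhead origin (180°W, 90°S): lon 286.30272, lat 121.78998.
Field: lon ⌊286.30272/20⌋ = 14 → O; lat ⌊121.78998/10⌋ = 12 → M.
Square: lon ⌊6.30272/2⌋ = 3; lat ⌊1.78998/1⌋ = 1.
Subsquare: lon ⌊0.30272/0.0833333⌋ = 3 → d; lat ⌊0.78998/0.0416667⌋ = 18 → s.
Extended square: lon ⌊0.05272/0.00833333⌋ = 6; lat ⌊0.03998/0.00416667⌋ = 9.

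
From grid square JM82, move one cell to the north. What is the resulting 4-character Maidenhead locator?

Latitude square 2; +1 → 3.
The longitude characters are unchanged.

JM83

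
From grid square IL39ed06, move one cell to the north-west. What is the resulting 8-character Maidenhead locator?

IL39dd97

Longitude extended square 0; −1 → -1, wraps to 9, carry into subsquare.
Longitude subsquare e = 4; −1 → 3 = d.
Latitude extended square 6; +1 → 7.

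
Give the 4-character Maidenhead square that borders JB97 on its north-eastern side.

Longitude square 9; +1 → 10, wraps to 0, carry into field.
Longitude field J = 9; +1 → 10 = K.
Latitude square 7; +1 → 8.

KB08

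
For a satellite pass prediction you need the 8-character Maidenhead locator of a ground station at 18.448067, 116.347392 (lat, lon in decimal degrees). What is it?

Add 180° to longitude and 90° to latitude: 296.34739, 108.44807.
Field: lon ⌊296.34739/20⌋ = 14 → O; lat ⌊108.44807/10⌋ = 10 → K.
Square: lon ⌊16.34739/2⌋ = 8; lat ⌊8.44807/1⌋ = 8.
Subsquare: lon ⌊0.34739/0.0833333⌋ = 4 → e; lat ⌊0.44807/0.0416667⌋ = 10 → k.
Extended square: lon ⌊0.01406/0.00833333⌋ = 1; lat ⌊0.03140/0.00416667⌋ = 7.

OK88ek17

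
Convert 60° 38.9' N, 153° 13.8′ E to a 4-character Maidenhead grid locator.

QP60

Add 180° to longitude and 90° to latitude: 333.23, 150.65.
Field: lon ⌊333.23/20⌋ = 16 → Q; lat ⌊150.65/10⌋ = 15 → P.
Square: lon ⌊13.23/2⌋ = 6; lat ⌊0.65/1⌋ = 0.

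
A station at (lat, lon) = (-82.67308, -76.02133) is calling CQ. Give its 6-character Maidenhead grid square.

Shift to the Maidenhead origin (180°W, 90°S): lon 103.9787, lat 7.3269.
Field: 103.9787/20 → 5 → F, 7.3269/10 → 0 → A; chars FA.
Square: 3.9787/2 → 1, 7.3269/1 → 7; chars 17.
Subsquare: 1.9787/0.0833333 → 23 → x, 0.3269/0.0416667 → 7 → h; chars xh.

FA17xh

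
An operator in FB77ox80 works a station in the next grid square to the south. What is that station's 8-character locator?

FB77ow89

Latitude extended square 0; −1 → -1, wraps to 9, carry into subsquare.
Latitude subsquare x = 23; −1 → 22 = w.
The longitude characters are unchanged.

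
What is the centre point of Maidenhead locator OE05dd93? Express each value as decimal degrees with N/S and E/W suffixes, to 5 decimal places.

44.86042° S, 100.32917° E

Field O=14, E=4: +14·20° lon, +4·10° lat → SW at lon 100°, lat -50°.
Square 0, 5: +0·2° lon, +5·1° lat → SW at lon 100°, lat -45°.
Subsquare d=3, d=3: +3·0.0833333° lon, +3·0.0416667° lat → SW at lon 100.25°, lat -44.875°.
Extended square 9, 3: +9·0.00833333° lon, +3·0.00416667° lat → SW at lon 100.325°, lat -44.8625°.
Cell spans 0.00833333° lon × 0.00416667° lat. Centre is SW corner plus half of each.
latitude 44.86042° S, longitude 100.32917° E.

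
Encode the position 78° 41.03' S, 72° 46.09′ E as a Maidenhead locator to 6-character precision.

Shift to the Maidenhead origin (180°W, 90°S): lon 252.7682, lat 11.3162.
Field: 252.7682/20 → 12 → M, 11.3162/10 → 1 → B; chars MB.
Square: 12.7682/2 → 6, 1.3162/1 → 1; chars 61.
Subsquare: 0.7682/0.0833333 → 9 → j, 0.3162/0.0416667 → 7 → h; chars jh.

MB61jh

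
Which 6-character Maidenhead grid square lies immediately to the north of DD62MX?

DD63ma

Latitude subsquare x = 23; +1 → 24, wraps to 0 = a, carry into square.
Latitude square 2; +1 → 3.
The longitude characters are unchanged.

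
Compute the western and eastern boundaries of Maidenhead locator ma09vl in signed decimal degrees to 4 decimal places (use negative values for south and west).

61.7500, 61.8333

Field M=12, A=0: +12·20° lon, +0·10° lat → SW at lon 60°, lat -90°.
Square 0, 9: +0·2° lon, +9·1° lat → SW at lon 60°, lat -81°.
Subsquare v=21, l=11: +21·0.0833333° lon, +11·0.0416667° lat → SW at lon 61.75°, lat -80.5417°.
Cell spans 0.0833333° lon × 0.0416667° lat.
west 61.7500, east 61.8333.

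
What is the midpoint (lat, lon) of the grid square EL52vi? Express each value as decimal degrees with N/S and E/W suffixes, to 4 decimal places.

22.3542° N, 88.2083° W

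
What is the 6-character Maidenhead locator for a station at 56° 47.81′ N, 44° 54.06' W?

GO76nt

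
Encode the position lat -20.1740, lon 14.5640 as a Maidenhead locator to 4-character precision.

Add 180° to longitude and 90° to latitude: 194.56, 69.83.
Field (20°×10°, letters A–R): 194.56/20 → 9 → J, 69.83/10 → 6 → G; chars JG.
Square (2°×1°, digits 0–9): 14.56/2 → 7, 9.83/1 → 9; chars 79.

JG79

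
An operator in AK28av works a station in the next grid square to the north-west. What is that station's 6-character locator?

AK18xw

Longitude subsquare a = 0; −1 → -1, wraps to 23 = x, carry into square.
Longitude square 2; −1 → 1.
Latitude subsquare v = 21; +1 → 22 = w.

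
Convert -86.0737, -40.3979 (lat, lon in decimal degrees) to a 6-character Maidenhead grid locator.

Shift to the Maidenhead origin (180°W, 90°S): lon 139.6021, lat 3.9263.
Field (20°×10°, letters A–R): 139.6021/20 → 6 → G, 3.9263/10 → 0 → A; chars GA.
Square (2°×1°, digits 0–9): 19.6021/2 → 9, 3.9263/1 → 3; chars 93.
Subsquare (5′×2.5′, letters a–x): 1.6021/0.0833333 → 19 → t, 0.9263/0.0416667 → 22 → w; chars tw.

GA93tw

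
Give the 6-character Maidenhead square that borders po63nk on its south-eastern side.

PO63oj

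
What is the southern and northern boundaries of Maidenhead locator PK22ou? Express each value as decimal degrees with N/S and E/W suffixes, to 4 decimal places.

Field P=15, K=10: +15·20° lon, +10·10° lat → SW at lon 120°, lat 10°.
Square 2, 2: +2·2° lon, +2·1° lat → SW at lon 124°, lat 12°.
Subsquare o=14, u=20: +14·0.0833333° lon, +20·0.0416667° lat → SW at lon 125.167°, lat 12.8333°.
Cell spans 0.0833333° lon × 0.0416667° lat.
south 12.8333° N, north 12.8750° N.

12.8333° N, 12.8750° N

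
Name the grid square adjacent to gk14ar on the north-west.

GK04xs

Longitude subsquare a = 0; −1 → -1, wraps to 23 = x, carry into square.
Longitude square 1; −1 → 0.
Latitude subsquare r = 17; +1 → 18 = s.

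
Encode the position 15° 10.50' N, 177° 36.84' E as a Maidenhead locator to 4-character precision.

Offset from 180°W / 90°S: lon 357.61°, lat 105.17°.
Field: lon ⌊357.61/20⌋ = 17 → R; lat ⌊105.17/10⌋ = 10 → K.
Square: lon ⌊17.61/2⌋ = 8; lat ⌊5.17/1⌋ = 5.

RK85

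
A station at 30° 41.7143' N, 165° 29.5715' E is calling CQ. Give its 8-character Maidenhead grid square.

RM20rq96

Shift to the Maidenhead origin (180°W, 90°S): lon 345.49286, lat 120.69524.
Field: lon ⌊345.49286/20⌋ = 17 → R; lat ⌊120.69524/10⌋ = 12 → M.
Square: lon ⌊5.49286/2⌋ = 2; lat ⌊0.69524/1⌋ = 0.
Subsquare: lon ⌊1.49286/0.0833333⌋ = 17 → r; lat ⌊0.69524/0.0416667⌋ = 16 → q.
Extended square: lon ⌊0.07619/0.00833333⌋ = 9; lat ⌊0.02857/0.00416667⌋ = 6.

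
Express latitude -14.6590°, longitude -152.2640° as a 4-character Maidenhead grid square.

Shift to the Maidenhead origin (180°W, 90°S): lon 27.74, lat 75.34.
Field: lon ⌊27.74/20⌋ = 1 → B; lat ⌊75.34/10⌋ = 7 → H.
Square: lon ⌊7.74/2⌋ = 3; lat ⌊5.34/1⌋ = 5.

BH35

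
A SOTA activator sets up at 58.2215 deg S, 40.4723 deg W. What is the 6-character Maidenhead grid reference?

Shift to the Maidenhead origin (180°W, 90°S): lon 139.5277, lat 31.7785.
Field: lon ⌊139.5277/20⌋ = 6 → G; lat ⌊31.7785/10⌋ = 3 → D.
Square: lon ⌊19.5277/2⌋ = 9; lat ⌊1.7785/1⌋ = 1.
Subsquare: lon ⌊1.5277/0.0833333⌋ = 18 → s; lat ⌊0.7785/0.0416667⌋ = 18 → s.

GD91ss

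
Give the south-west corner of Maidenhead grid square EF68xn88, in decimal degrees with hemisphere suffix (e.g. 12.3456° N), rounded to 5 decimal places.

Field E=4, F=5: +4·20° lon, +5·10° lat → SW at lon -100°, lat -40°.
Square 6, 8: +6·2° lon, +8·1° lat → SW at lon -88°, lat -32°.
Subsquare x=23, n=13: +23·0.0833333° lon, +13·0.0416667° lat → SW at lon -86.0833°, lat -31.4583°.
Extended square 8, 8: +8·0.00833333° lon, +8·0.00416667° lat → SW at lon -86.0167°, lat -31.425°.
latitude 31.42500° S, longitude 86.01667° W.

31.42500° S, 86.01667° W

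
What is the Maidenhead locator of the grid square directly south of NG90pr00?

NG90pq09

Latitude extended square 0; −1 → -1, wraps to 9, carry into subsquare.
Latitude subsquare r = 17; −1 → 16 = q.
The longitude characters are unchanged.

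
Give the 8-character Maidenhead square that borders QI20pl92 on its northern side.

Latitude extended square 2; +1 → 3.
The longitude characters are unchanged.

QI20pl93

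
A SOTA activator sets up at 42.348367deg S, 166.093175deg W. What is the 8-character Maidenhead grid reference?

AE67wp86

Add 180° to longitude and 90° to latitude: 13.90682, 47.65163.
Field: lon ⌊13.90682/20⌋ = 0 → A; lat ⌊47.65163/10⌋ = 4 → E.
Square: lon ⌊13.90682/2⌋ = 6; lat ⌊7.65163/1⌋ = 7.
Subsquare: lon ⌊1.90682/0.0833333⌋ = 22 → w; lat ⌊0.65163/0.0416667⌋ = 15 → p.
Extended square: lon ⌊0.07349/0.00833333⌋ = 8; lat ⌊0.02663/0.00416667⌋ = 6.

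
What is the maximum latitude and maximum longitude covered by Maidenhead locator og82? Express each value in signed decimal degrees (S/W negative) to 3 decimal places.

-27.000, 118.000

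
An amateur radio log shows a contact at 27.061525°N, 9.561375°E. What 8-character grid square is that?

Offset from 180°W / 90°S: lon 189.56137°, lat 117.06153°.
Field: lon ⌊189.56137/20⌋ = 9 → J; lat ⌊117.06153/10⌋ = 11 → L.
Square: lon ⌊9.56137/2⌋ = 4; lat ⌊7.06153/1⌋ = 7.
Subsquare: lon ⌊1.56137/0.0833333⌋ = 18 → s; lat ⌊0.06153/0.0416667⌋ = 1 → b.
Extended square: lon ⌊0.06137/0.00833333⌋ = 7; lat ⌊0.01986/0.00416667⌋ = 4.

JL47sb74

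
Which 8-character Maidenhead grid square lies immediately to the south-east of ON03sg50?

ON03sf69

Longitude extended square 5; +1 → 6.
Latitude extended square 0; −1 → -1, wraps to 9, carry into subsquare.
Latitude subsquare g = 6; −1 → 5 = f.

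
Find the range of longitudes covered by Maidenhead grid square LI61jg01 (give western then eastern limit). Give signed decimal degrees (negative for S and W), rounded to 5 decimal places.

52.75000, 52.75833

Field L=11, I=8: +11·20° lon, +8·10° lat → SW at lon 40°, lat -10°.
Square 6, 1: +6·2° lon, +1·1° lat → SW at lon 52°, lat -9°.
Subsquare j=9, g=6: +9·0.0833333° lon, +6·0.0416667° lat → SW at lon 52.75°, lat -8.75°.
Extended square 0, 1: +0·0.00833333° lon, +1·0.00416667° lat → SW at lon 52.75°, lat -8.74583°.
Cell spans 0.00833333° lon × 0.00416667° lat.
west 52.75000, east 52.75833.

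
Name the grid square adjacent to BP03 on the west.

AP93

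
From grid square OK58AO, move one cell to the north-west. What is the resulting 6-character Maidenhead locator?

OK48xp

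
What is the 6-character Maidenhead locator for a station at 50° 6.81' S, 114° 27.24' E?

OD79fv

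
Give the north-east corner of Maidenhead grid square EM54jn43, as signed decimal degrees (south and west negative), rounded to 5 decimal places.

Field E=4, M=12: +4·20° lon, +12·10° lat → SW at lon -100°, lat 30°.
Square 5, 4: +5·2° lon, +4·1° lat → SW at lon -90°, lat 34°.
Subsquare j=9, n=13: +9·0.0833333° lon, +13·0.0416667° lat → SW at lon -89.25°, lat 34.5417°.
Extended square 4, 3: +4·0.00833333° lon, +3·0.00416667° lat → SW at lon -89.2167°, lat 34.5542°.
Cell spans 0.00833333° lon × 0.00416667° lat. NE corner is SW corner plus one full cell.
latitude 34.55833, longitude -89.20833.

34.55833, -89.20833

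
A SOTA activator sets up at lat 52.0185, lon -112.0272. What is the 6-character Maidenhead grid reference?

DO32xa

Offset from 180°W / 90°S: lon 67.9728°, lat 142.0185°.
Field: lon ⌊67.9728/20⌋ = 3 → D; lat ⌊142.0185/10⌋ = 14 → O.
Square: lon ⌊7.9728/2⌋ = 3; lat ⌊2.0185/1⌋ = 2.
Subsquare: lon ⌊1.9728/0.0833333⌋ = 23 → x; lat ⌊0.0185/0.0416667⌋ = 0 → a.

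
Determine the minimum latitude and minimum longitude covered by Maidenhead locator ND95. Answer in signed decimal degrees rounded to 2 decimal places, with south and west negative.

Field N=13, D=3: +13·20° lon, +3·10° lat → SW at lon 80°, lat -60°.
Square 9, 5: +9·2° lon, +5·1° lat → SW at lon 98°, lat -55°.
latitude -55.00, longitude 98.00.

-55.00, 98.00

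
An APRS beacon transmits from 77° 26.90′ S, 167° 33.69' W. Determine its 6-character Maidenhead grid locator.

AB62fn

Add 180° to longitude and 90° to latitude: 12.4385, 12.5517.
Field: lon ⌊12.4385/20⌋ = 0 → A; lat ⌊12.5517/10⌋ = 1 → B.
Square: lon ⌊12.4385/2⌋ = 6; lat ⌊2.5517/1⌋ = 2.
Subsquare: lon ⌊0.4385/0.0833333⌋ = 5 → f; lat ⌊0.5517/0.0416667⌋ = 13 → n.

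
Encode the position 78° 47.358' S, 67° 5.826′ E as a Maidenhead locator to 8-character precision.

MB31nf10

Shift to the Maidenhead origin (180°W, 90°S): lon 247.09710, lat 11.21070.
Field: 247.09710/20 → 12 → M, 11.21070/10 → 1 → B; chars MB.
Square: 7.09710/2 → 3, 1.21070/1 → 1; chars 31.
Subsquare: 1.09710/0.0833333 → 13 → n, 0.21070/0.0416667 → 5 → f; chars nf.
Extended square: 0.01377/0.00833333 → 1, 0.00237/0.00416667 → 0; chars 10.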